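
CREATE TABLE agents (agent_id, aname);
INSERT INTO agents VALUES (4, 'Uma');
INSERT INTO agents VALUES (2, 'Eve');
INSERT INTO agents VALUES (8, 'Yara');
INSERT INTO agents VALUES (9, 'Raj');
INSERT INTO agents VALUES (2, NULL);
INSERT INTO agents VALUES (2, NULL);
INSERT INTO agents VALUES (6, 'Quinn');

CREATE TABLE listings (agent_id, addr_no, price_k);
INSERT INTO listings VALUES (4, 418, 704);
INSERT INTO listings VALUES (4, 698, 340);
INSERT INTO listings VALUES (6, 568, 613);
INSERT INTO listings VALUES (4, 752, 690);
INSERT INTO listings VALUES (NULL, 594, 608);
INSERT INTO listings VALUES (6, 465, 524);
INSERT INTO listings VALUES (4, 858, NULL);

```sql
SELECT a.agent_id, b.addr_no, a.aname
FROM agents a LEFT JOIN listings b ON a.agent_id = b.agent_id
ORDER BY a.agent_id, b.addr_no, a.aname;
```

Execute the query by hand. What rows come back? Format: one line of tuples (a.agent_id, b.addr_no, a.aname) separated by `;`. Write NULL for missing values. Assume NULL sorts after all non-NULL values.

(2, NULL, Eve); (2, NULL, NULL); (2, NULL, NULL); (4, 418, Uma); (4, 698, Uma); (4, 752, Uma); (4, 858, Uma); (6, 465, Quinn); (6, 568, Quinn); (8, NULL, Yara); (9, NULL, Raj)

LEFT JOIN keeps every row from `agents`; unmatched rows get NULL for `listings`'s columns.
Matching on a.agent_id = b.agent_id. A NULL in a compared column never satisfies the condition.
Matched pairs: 6; unmatched a rows kept: 5.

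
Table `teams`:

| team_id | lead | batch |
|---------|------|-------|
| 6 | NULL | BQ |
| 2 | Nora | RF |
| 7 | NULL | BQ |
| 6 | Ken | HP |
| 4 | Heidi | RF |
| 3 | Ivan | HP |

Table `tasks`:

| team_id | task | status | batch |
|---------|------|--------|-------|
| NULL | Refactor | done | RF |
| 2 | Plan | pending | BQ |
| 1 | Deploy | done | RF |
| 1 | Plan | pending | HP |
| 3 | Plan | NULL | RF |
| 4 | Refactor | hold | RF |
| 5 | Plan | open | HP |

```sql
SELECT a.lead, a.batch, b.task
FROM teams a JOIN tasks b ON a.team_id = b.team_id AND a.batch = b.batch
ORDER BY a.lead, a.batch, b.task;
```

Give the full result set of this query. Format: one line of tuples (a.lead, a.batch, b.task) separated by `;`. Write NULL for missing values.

INNER JOIN keeps only pairs where the ON condition holds.
Matching on a.team_id = b.team_id AND a.batch = b.batch. A NULL in a compared column never satisfies the condition.
- a row (team_id=6, batch=BQ): no match → dropped.
- a row (team_id=2, batch=RF): no match → dropped.
- a row (team_id=7, batch=BQ): no match → dropped.
- a row (team_id=6, batch=HP): no match → dropped.
- a row (team_id=4, batch=RF): matches 1 b row(s) → 1 output row(s).
- a row (team_id=3, batch=HP): no match → dropped.
After projecting and ordering:
a.lead | a.batch | b.task
Heidi | RF | Refactor

(Heidi, RF, Refactor)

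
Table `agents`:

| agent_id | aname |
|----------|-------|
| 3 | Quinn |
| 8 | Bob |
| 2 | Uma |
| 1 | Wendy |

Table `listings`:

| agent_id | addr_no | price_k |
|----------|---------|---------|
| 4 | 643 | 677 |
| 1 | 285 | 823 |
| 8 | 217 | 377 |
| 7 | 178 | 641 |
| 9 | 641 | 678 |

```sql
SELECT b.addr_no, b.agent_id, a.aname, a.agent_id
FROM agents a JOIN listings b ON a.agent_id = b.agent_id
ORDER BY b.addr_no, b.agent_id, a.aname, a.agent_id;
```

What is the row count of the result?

2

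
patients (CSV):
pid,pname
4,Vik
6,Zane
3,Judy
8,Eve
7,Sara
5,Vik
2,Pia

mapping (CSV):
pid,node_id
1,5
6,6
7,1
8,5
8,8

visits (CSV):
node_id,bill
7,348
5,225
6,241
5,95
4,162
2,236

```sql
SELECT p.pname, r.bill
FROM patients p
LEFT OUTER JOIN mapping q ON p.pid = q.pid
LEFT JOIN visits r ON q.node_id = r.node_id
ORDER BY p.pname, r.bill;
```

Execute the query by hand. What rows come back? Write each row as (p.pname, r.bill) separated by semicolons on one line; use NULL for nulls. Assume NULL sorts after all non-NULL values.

Evaluate left to right. First `patients p LEFT JOIN mapping q` on pid: 8 row(s).
Then LEFT JOIN `visits r` on node_id: each of those 8 rows is kept; rows whose q.node_id has no match in r get NULL for r's columns.

(Eve, 95); (Eve, 225); (Eve, NULL); (Judy, NULL); (Pia, NULL); (Sara, NULL); (Vik, NULL); (Vik, NULL); (Zane, 241)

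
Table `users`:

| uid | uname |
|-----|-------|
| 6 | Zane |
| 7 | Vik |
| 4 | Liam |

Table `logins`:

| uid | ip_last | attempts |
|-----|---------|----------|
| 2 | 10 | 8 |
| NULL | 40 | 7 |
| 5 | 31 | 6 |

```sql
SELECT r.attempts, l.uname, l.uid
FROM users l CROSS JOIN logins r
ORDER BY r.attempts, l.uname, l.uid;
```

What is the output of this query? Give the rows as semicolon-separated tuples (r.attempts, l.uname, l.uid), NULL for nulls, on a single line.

CROSS JOIN pairs every row of `users` with every row of `logins`: 3 × 3 = 9 rows.
After projecting and ordering:
r.attempts | l.uname | l.uid
6 | Liam | 4
6 | Vik | 7
6 | Zane | 6
7 | Liam | 4
7 | Vik | 7
7 | Zane | 6
8 | Liam | 4
8 | Vik | 7
8 | Zane | 6

(6, Liam, 4); (6, Vik, 7); (6, Zane, 6); (7, Liam, 4); (7, Vik, 7); (7, Zane, 6); (8, Liam, 4); (8, Vik, 7); (8, Zane, 6)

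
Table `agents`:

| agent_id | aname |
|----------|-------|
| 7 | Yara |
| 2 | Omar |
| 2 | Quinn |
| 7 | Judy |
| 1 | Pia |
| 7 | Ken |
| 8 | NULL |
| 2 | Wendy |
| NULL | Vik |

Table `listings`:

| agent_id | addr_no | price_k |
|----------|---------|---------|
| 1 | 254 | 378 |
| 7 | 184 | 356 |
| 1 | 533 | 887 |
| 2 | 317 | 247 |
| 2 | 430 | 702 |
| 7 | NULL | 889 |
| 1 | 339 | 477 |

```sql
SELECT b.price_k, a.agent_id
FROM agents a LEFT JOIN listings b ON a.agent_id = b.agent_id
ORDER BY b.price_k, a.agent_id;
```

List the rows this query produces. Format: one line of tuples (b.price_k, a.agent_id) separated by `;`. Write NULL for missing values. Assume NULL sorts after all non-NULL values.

(247, 2); (247, 2); (247, 2); (356, 7); (356, 7); (356, 7); (378, 1); (477, 1); (702, 2); (702, 2); (702, 2); (887, 1); (889, 7); (889, 7); (889, 7); (NULL, 8); (NULL, NULL)

LEFT JOIN keeps every row from `agents`; unmatched rows get NULL for `listings`'s columns.
Matching on a.agent_id = b.agent_id. A NULL in a compared column never satisfies the condition.
- a row (agent_id=7): matches 2 b row(s) → 2 output row(s).
- a row (agent_id=2): matches 2 b row(s) → 2 output row(s).
- a row (agent_id=2): matches 2 b row(s) → 2 output row(s).
- a row (agent_id=7): matches 2 b row(s) → 2 output row(s).
- a row (agent_id=1): matches 3 b row(s) → 3 output row(s).
- a row (agent_id=7): matches 2 b row(s) → 2 output row(s).
- a row (agent_id=8): no match → kept, b columns NULL.
- a row (agent_id=2): matches 2 b row(s) → 2 output row(s).
- a row (agent_id=NULL): no match → kept, b columns NULL.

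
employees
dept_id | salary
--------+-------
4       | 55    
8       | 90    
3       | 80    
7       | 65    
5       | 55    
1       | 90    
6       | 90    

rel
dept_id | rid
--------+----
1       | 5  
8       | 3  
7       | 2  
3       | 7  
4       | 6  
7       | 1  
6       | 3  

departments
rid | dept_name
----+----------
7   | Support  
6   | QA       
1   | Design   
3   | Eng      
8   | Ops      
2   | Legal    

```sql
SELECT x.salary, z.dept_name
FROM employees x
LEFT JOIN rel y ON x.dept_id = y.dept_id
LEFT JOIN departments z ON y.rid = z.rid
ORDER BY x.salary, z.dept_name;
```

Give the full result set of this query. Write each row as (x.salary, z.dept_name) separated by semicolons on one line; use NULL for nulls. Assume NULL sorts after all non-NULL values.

Step 1 — x LEFT JOIN y on dept_id → 8 row(s).
Then LEFT JOIN `departments z` on rid: each of those 8 rows is kept; rows whose y.rid has no match in z get NULL for z's columns.

(55, QA); (55, NULL); (65, Design); (65, Legal); (80, Support); (90, Eng); (90, Eng); (90, NULL)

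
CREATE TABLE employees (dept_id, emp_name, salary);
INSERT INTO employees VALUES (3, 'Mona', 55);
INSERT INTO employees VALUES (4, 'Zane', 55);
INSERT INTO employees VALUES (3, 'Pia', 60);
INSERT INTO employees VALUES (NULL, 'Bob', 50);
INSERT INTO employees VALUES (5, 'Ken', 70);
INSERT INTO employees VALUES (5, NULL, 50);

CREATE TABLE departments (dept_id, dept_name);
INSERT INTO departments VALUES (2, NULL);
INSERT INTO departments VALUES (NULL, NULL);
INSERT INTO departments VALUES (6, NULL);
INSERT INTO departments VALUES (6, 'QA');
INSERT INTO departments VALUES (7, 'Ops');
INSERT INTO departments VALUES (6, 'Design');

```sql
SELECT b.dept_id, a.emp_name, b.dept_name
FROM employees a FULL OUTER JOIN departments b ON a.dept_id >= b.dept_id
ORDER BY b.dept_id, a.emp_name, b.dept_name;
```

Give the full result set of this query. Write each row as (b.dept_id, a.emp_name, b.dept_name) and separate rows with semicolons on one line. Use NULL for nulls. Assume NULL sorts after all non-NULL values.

FULL OUTER JOIN keeps every row from both sides; unmatched rows get NULL for the other side's columns.
Matching on a.dept_id >= b.dept_id. A NULL in a compared column never satisfies the condition.
- dept_id=3: 1 matching b row(s), so 1 row(s) emitted.
- dept_id=4: 1 matching b row(s), so 1 row(s) emitted.
- dept_id=3: 1 matching b row(s), so 1 row(s) emitted.
- dept_id=NULL: no b row matches, row kept with b columns NULL.
- dept_id=5: 1 matching b row(s), so 1 row(s) emitted.
- dept_id=5: 1 matching b row(s), so 1 row(s) emitted.
- 5 row(s) from b found no a partner → padded with NULL.

(2, Ken, NULL); (2, Mona, NULL); (2, Pia, NULL); (2, Zane, NULL); (2, NULL, NULL); (6, NULL, Design); (6, NULL, QA); (6, NULL, NULL); (7, NULL, Ops); (NULL, Bob, NULL); (NULL, NULL, NULL)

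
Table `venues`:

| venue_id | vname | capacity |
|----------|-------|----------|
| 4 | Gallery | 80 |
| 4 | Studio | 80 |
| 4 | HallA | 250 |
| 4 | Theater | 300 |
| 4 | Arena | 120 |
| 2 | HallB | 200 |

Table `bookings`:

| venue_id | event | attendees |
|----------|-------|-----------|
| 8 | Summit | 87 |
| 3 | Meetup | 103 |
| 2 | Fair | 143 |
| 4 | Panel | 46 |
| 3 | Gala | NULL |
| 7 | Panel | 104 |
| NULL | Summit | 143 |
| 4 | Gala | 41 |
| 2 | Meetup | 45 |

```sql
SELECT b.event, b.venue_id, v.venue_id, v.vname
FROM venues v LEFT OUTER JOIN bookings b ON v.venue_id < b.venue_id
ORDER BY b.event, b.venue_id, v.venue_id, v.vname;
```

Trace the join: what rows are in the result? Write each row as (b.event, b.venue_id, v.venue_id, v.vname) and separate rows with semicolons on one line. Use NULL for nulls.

LEFT JOIN keeps every row from `venues`; unmatched rows get NULL for `bookings`'s columns.
Matching on v.venue_id < b.venue_id. A NULL in a compared column never satisfies the condition.
Matched pairs: 16; unmatched v rows kept: 0.

(Gala, 3, 2, HallB); (Gala, 4, 2, HallB); (Meetup, 3, 2, HallB); (Panel, 4, 2, HallB); (Panel, 7, 2, HallB); (Panel, 7, 4, Arena); (Panel, 7, 4, Gallery); (Panel, 7, 4, HallA); (Panel, 7, 4, Studio); (Panel, 7, 4, Theater); (Summit, 8, 2, HallB); (Summit, 8, 4, Arena); (Summit, 8, 4, Gallery); (Summit, 8, 4, HallA); (Summit, 8, 4, Studio); (Summit, 8, 4, Theater)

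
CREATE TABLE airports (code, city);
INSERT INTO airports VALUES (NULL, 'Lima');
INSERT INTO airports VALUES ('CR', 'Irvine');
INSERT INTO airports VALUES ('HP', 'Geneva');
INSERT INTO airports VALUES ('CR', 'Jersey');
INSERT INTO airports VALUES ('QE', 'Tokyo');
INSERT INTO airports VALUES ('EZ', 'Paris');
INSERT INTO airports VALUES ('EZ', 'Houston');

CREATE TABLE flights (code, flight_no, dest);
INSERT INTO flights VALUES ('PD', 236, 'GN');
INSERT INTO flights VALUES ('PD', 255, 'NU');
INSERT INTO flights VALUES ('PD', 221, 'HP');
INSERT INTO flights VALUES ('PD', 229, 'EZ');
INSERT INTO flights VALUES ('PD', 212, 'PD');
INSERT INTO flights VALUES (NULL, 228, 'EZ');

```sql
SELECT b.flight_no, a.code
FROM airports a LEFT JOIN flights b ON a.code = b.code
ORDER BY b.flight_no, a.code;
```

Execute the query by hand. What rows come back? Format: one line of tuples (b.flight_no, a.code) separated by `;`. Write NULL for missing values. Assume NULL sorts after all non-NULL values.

(NULL, CR); (NULL, CR); (NULL, EZ); (NULL, EZ); (NULL, HP); (NULL, QE); (NULL, NULL)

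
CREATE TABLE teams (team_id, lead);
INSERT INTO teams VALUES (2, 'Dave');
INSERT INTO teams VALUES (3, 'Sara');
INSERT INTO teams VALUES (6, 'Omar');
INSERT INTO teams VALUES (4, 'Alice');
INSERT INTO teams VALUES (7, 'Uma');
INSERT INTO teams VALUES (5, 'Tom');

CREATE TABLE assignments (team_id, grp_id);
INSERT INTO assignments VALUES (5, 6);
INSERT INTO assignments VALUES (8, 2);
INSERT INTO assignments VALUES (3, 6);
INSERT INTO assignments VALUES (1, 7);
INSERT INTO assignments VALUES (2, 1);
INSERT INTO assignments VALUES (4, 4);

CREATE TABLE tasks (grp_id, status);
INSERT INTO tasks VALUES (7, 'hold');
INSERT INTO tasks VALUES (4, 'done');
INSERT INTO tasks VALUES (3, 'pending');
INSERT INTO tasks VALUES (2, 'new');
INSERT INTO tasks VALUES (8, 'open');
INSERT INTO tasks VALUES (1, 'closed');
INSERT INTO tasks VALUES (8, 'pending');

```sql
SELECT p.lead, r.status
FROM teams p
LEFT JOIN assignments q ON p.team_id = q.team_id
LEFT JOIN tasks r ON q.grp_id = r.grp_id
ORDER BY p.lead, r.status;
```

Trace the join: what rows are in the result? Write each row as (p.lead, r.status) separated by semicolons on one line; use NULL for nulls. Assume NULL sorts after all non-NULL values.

Step 1 — p LEFT JOIN q on team_id → 6 row(s).
Then LEFT JOIN `tasks r` on grp_id: each of those 6 rows is kept; rows whose q.grp_id has no match in r get NULL for r's columns.

(Alice, done); (Dave, closed); (Omar, NULL); (Sara, NULL); (Tom, NULL); (Uma, NULL)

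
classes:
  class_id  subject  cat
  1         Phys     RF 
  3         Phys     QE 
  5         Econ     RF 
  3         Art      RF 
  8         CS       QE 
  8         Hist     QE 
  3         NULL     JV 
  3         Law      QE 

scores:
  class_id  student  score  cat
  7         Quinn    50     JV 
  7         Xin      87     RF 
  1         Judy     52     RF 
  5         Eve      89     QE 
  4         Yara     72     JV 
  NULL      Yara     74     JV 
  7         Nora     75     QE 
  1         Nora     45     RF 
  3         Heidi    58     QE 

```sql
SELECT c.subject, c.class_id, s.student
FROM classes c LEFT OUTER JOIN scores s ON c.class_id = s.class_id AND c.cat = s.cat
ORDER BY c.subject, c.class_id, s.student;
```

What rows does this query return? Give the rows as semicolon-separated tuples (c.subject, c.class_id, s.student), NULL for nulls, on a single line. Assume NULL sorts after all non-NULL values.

(Art, 3, NULL); (CS, 8, NULL); (Econ, 5, NULL); (Hist, 8, NULL); (Law, 3, Heidi); (Phys, 1, Judy); (Phys, 1, Nora); (Phys, 3, Heidi); (NULL, 3, NULL)

LEFT JOIN keeps every row from `classes`; unmatched rows get NULL for `scores`'s columns.
Matching on c.class_id = s.class_id AND c.cat = s.cat. A NULL in a compared column never satisfies the condition.
- c[0] class_id=1, cat=RF → 2 match(es) in s → 2 row(s).
- c[1] class_id=3, cat=QE → 1 match(es) in s → 1 row(s).
- c[2] class_id=5, cat=RF → no match; kept with NULLs on the s side.
- c[3] class_id=3, cat=RF → no match; kept with NULLs on the s side.
- c[4] class_id=8, cat=QE → no match; kept with NULLs on the s side.
- c[5] class_id=8, cat=QE → no match; kept with NULLs on the s side.
- c[6] class_id=3, cat=JV → no match; kept with NULLs on the s side.
- c[7] class_id=3, cat=QE → 1 match(es) in s → 1 row(s).
After projecting and ordering:
c.subject | c.class_id | s.student
Art | 3 | NULL
CS | 8 | NULL
Econ | 5 | NULL
Hist | 8 | NULL
Law | 3 | Heidi
Phys | 1 | Judy
Phys | 1 | Nora
Phys | 3 | Heidi
NULL | 3 | NULL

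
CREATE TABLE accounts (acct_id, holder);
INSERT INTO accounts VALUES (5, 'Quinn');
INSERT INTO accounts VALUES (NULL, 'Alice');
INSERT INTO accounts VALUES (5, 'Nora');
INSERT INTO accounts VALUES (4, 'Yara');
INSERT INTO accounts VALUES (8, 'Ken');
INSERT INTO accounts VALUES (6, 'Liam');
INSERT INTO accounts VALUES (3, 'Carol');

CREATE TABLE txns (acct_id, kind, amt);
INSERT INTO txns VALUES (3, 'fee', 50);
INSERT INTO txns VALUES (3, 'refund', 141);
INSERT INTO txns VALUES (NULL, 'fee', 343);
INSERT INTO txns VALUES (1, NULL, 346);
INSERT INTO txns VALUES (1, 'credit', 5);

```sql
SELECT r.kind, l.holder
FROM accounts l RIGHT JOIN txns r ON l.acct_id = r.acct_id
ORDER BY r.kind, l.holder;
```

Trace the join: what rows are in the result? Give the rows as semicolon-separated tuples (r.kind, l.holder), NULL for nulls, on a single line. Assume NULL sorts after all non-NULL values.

(credit, NULL); (fee, Carol); (fee, NULL); (refund, Carol); (NULL, NULL)

RIGHT JOIN keeps every row from `txns`; unmatched rows get NULL for `accounts`'s columns.
Matching on l.acct_id = r.acct_id. A NULL in a compared column never satisfies the condition.
- l (acct_id=5) has no partner in r.
- l (acct_id=NULL) has no partner in r.
- l (acct_id=5) has no partner in r.
- l (acct_id=4) has no partner in r.
- l (acct_id=8) has no partner in r.
- l (acct_id=6) has no partner in r.
- l (acct_id=3) pairs with 2 row(s) of r.
- 3 row(s) from r found no l partner → padded with NULL.
After projecting and ordering:
r.kind | l.holder
credit | NULL
fee | Carol
fee | NULL
refund | Carol
NULL | NULL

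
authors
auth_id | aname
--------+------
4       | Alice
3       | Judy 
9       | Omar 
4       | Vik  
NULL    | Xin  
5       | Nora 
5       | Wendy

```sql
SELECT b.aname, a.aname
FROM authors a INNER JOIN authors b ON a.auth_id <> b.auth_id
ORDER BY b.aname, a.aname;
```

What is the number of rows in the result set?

INNER JOIN keeps only pairs where the ON condition holds.
Matching on a.auth_id <> b.auth_id. A NULL in a compared column never satisfies the condition.
Matched pairs: 26.
Total: 26 rows.

26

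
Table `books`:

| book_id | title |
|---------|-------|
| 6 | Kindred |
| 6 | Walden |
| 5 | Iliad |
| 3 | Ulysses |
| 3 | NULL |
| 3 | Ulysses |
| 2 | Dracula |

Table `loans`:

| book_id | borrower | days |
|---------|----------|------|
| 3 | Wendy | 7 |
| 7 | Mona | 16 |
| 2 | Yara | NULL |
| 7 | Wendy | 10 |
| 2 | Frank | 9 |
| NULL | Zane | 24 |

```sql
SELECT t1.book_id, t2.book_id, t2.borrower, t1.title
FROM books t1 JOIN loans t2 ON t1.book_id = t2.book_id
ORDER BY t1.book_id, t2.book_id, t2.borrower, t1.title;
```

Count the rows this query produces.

5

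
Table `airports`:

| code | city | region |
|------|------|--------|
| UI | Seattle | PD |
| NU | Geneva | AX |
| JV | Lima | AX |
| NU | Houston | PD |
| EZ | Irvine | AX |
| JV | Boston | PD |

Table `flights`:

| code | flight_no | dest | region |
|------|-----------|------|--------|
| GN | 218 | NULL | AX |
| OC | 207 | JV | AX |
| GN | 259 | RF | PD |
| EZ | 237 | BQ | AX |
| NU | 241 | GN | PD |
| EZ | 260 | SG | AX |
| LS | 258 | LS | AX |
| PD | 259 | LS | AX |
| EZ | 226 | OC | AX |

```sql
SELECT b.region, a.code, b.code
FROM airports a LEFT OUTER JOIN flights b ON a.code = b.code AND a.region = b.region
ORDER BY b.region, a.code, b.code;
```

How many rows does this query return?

8

LEFT JOIN keeps every row from `airports`; unmatched rows get NULL for `flights`'s columns.
Matching on a.code = b.code AND a.region = b.region.
Matched pairs: 4; unmatched a rows kept: 4.
Total: 4 matched + 4 padded = 8 rows.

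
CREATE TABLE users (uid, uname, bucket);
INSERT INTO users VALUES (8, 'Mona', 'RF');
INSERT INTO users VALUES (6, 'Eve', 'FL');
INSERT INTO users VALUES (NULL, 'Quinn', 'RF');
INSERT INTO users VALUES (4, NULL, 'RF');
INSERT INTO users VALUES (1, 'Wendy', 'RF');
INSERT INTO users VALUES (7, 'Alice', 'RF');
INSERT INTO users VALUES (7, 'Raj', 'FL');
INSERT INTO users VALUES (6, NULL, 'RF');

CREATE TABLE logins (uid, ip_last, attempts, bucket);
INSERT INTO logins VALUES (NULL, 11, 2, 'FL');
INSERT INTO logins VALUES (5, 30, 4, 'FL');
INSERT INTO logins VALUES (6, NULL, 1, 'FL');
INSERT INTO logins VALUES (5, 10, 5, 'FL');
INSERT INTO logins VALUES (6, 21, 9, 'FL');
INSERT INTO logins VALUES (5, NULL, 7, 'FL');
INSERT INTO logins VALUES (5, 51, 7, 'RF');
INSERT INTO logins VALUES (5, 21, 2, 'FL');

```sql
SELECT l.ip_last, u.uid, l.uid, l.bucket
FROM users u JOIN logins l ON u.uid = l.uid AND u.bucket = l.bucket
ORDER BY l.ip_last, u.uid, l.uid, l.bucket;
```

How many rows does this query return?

INNER JOIN keeps only pairs where the ON condition holds.
Matching on u.uid = l.uid AND u.bucket = l.bucket. A NULL in a compared column never satisfies the condition.
Matched pairs: 2.
Total: 2 rows.

2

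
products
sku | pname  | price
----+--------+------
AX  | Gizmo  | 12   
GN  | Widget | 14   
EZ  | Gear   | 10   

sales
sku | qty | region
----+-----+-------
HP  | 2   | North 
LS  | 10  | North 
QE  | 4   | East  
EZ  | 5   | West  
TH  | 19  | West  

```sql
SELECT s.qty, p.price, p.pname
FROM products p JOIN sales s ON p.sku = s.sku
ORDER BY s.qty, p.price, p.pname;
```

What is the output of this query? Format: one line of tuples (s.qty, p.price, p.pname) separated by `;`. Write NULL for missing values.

(5, 10, Gear)

INNER JOIN keeps only pairs where the ON condition holds.
Matching on p.sku = s.sku.
- sku=AX: no matching s row, dropped.
- sku=GN: no matching s row, dropped.
- sku=EZ: 1 matching s row(s), so 1 row(s) emitted.
After projecting and ordering:
s.qty | p.price | p.pname
5 | 10 | Gear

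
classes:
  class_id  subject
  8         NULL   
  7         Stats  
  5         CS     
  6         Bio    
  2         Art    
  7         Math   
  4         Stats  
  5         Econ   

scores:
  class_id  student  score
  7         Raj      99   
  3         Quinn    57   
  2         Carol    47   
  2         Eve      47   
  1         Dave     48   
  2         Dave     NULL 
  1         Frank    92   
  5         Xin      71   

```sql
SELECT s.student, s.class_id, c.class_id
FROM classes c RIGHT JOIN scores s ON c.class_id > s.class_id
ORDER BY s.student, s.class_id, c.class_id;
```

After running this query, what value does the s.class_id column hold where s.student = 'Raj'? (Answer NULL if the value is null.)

7

RIGHT JOIN keeps every row from `scores`; unmatched rows get NULL for `classes`'s columns.
Matching on c.class_id > s.class_id.
- c row (class_id=8): matches 8 s row(s) → 8 output row(s).
- c row (class_id=7): matches 7 s row(s) → 7 output row(s).
- c row (class_id=5): matches 6 s row(s) → 6 output row(s).
- c row (class_id=6): matches 7 s row(s) → 7 output row(s).
- c row (class_id=2): matches 2 s row(s) → 2 output row(s).
- c row (class_id=7): matches 7 s row(s) → 7 output row(s).
- c row (class_id=4): matches 6 s row(s) → 6 output row(s).
- c row (class_id=5): matches 6 s row(s) → 6 output row(s).
- every s row matched at least one c row.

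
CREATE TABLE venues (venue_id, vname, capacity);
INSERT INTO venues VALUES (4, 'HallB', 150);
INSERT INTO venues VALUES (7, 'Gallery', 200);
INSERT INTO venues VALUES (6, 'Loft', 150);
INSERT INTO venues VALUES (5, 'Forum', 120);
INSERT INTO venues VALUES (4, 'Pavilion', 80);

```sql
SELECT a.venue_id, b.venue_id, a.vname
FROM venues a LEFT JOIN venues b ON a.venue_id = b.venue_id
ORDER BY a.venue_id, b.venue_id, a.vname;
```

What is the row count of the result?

7

LEFT JOIN keeps every row from `venues a`; unmatched rows get NULL for `venues b`'s columns.
Matching on a.venue_id = b.venue_id.
Matched pairs: 7; unmatched a rows kept: 0.
Total: 7 rows.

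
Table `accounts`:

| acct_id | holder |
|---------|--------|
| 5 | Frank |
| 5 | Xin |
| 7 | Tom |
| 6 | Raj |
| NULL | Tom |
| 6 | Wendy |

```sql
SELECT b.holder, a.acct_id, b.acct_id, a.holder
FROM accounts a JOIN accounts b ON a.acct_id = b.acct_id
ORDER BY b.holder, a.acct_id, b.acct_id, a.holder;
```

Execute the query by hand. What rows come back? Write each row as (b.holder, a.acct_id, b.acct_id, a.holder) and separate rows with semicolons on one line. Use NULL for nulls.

(Frank, 5, 5, Frank); (Frank, 5, 5, Xin); (Raj, 6, 6, Raj); (Raj, 6, 6, Wendy); (Tom, 7, 7, Tom); (Wendy, 6, 6, Raj); (Wendy, 6, 6, Wendy); (Xin, 5, 5, Frank); (Xin, 5, 5, Xin)

INNER JOIN keeps only pairs where the ON condition holds.
Matching on a.acct_id = b.acct_id. A NULL in a compared column never satisfies the condition.
- a (acct_id=5) pairs with 2 row(s) of b.
- a (acct_id=5) pairs with 2 row(s) of b.
- a (acct_id=7) pairs with 1 row(s) of b.
- a (acct_id=6) pairs with 2 row(s) of b.
- a (acct_id=NULL) has no partner → excluded.
- a (acct_id=6) pairs with 2 row(s) of b.
After projecting and ordering:
b.holder | a.acct_id | b.acct_id | a.holder
Frank | 5 | 5 | Frank
Frank | 5 | 5 | Xin
Raj | 6 | 6 | Raj
Raj | 6 | 6 | Wendy
Tom | 7 | 7 | Tom
Wendy | 6 | 6 | Raj
Wendy | 6 | 6 | Wendy
Xin | 5 | 5 | Frank
Xin | 5 | 5 | Xin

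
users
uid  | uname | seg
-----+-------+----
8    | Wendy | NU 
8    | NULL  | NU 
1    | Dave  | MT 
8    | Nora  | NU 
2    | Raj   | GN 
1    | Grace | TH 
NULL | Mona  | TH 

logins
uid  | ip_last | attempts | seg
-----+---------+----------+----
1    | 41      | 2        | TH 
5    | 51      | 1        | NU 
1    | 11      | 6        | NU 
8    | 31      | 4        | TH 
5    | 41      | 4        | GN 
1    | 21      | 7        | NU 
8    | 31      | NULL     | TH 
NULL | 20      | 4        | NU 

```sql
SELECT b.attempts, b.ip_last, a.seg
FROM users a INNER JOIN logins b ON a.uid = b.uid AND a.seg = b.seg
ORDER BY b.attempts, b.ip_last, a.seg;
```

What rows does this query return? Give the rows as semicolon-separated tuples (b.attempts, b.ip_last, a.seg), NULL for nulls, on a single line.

(2, 41, TH)

INNER JOIN keeps only pairs where the ON condition holds.
Matching on a.uid = b.uid AND a.seg = b.seg. A NULL in a compared column never satisfies the condition.
- a[0] uid=8, seg=NU → no match; dropped.
- a[1] uid=8, seg=NU → no match; dropped.
- a[2] uid=1, seg=MT → no match; dropped.
- a[3] uid=8, seg=NU → no match; dropped.
- a[4] uid=2, seg=GN → no match; dropped.
- a[5] uid=1, seg=TH → 1 match(es) in b → 1 row(s).
- a[6] uid=NULL, seg=TH → no match; dropped.
After projecting and ordering:
b.attempts | b.ip_last | a.seg
2 | 41 | TH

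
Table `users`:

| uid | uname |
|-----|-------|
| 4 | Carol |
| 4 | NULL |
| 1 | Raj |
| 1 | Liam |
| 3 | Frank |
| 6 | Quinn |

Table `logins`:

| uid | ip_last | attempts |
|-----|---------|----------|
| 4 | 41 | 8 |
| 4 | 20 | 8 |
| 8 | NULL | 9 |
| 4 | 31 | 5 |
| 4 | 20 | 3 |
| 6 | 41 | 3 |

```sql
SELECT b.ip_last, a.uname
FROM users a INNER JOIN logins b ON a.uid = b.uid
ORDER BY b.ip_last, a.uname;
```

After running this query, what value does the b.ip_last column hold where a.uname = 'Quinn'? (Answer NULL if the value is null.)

INNER JOIN keeps only pairs where the ON condition holds.
Matching on a.uid = b.uid.
- a row (uid=4): matches 4 b row(s) → 4 output row(s).
- a row (uid=4): matches 4 b row(s) → 4 output row(s).
- a row (uid=1): no match → dropped.
- a row (uid=1): no match → dropped.
- a row (uid=3): no match → dropped.
- a row (uid=6): matches 1 b row(s) → 1 output row(s).

41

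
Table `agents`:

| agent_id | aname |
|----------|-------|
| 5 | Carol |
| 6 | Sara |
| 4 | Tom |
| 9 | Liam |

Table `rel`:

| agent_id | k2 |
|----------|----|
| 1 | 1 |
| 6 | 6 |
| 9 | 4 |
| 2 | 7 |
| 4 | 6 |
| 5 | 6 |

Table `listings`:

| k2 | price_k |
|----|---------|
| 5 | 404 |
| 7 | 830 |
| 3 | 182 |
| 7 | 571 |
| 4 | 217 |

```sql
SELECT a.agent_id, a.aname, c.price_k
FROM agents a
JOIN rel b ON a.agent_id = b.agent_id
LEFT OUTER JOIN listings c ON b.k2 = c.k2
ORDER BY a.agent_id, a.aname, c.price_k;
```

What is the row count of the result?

Joins associate left-to-right: agents INNER JOIN rel on agent_id gives 4 intermediate row(s).
Then LEFT JOIN `listings c` on k2: each of those 4 rows is kept; rows whose b.k2 has no match in c get NULL for c's columns.
Result: 4 row(s).

4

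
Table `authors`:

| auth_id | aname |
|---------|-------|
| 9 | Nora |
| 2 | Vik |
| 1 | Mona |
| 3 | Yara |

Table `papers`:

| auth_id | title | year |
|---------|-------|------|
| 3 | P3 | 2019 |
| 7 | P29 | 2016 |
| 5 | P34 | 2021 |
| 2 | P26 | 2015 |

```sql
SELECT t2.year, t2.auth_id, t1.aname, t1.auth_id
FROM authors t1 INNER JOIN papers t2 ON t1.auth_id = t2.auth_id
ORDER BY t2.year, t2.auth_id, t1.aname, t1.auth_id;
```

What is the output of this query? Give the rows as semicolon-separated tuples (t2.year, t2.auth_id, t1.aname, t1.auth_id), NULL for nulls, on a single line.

(2015, 2, Vik, 2); (2019, 3, Yara, 3)

INNER JOIN keeps only pairs where the ON condition holds.
Matching on t1.auth_id = t2.auth_id.
- auth_id=9: no matching t2 row, dropped.
- auth_id=2: 1 matching t2 row(s), so 1 row(s) emitted.
- auth_id=1: no matching t2 row, dropped.
- auth_id=3: 1 matching t2 row(s), so 1 row(s) emitted.
After projecting and ordering:
t2.year | t2.auth_id | t1.aname | t1.auth_id
2015 | 2 | Vik | 2
2019 | 3 | Yara | 3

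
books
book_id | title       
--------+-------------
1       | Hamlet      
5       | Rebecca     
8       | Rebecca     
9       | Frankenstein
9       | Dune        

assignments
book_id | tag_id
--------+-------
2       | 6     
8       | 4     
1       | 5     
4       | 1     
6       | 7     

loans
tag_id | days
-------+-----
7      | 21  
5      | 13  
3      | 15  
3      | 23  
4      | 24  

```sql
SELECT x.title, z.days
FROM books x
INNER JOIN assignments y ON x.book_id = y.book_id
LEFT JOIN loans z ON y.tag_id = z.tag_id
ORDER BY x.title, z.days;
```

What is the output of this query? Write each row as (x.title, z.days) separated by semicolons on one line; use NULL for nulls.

Joins associate left-to-right: books INNER JOIN assignments on book_id gives 2 intermediate row(s).
Then LEFT JOIN `loans z` on tag_id: each of those 2 rows is kept; rows whose y.tag_id has no match in z get NULL for z's columns.

(Hamlet, 13); (Rebecca, 24)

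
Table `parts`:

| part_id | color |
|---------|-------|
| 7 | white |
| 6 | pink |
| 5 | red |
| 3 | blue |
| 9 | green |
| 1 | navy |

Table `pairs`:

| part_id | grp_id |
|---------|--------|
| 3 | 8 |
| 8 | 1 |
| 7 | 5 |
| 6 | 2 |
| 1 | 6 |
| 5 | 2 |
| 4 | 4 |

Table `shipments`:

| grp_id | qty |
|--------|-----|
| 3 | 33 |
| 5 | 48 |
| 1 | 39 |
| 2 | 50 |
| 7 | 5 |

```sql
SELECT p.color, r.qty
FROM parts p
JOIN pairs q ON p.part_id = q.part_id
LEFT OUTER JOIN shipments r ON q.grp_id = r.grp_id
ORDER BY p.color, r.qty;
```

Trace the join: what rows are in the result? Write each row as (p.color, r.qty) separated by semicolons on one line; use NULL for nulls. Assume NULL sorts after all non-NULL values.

(blue, NULL); (navy, NULL); (pink, 50); (red, 50); (white, 48)

Step 1 — p INNER JOIN q on part_id → 5 row(s).
Then LEFT JOIN `shipments r` on grp_id: each of those 5 rows is kept; rows whose q.grp_id has no match in r get NULL for r's columns.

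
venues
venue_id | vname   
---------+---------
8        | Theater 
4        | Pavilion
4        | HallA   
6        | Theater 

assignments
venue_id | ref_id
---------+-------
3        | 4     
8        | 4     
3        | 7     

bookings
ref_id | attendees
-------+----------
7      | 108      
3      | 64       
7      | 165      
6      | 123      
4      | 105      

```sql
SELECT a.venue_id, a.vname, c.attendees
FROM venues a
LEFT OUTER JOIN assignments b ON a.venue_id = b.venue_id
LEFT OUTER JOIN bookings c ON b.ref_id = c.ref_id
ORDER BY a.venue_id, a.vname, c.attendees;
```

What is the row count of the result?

4

Step 1 — a LEFT JOIN b on venue_id → 4 row(s).
Then LEFT JOIN `bookings c` on ref_id: each of those 4 rows is kept; rows whose b.ref_id has no match in c get NULL for c's columns.
Result: 4 row(s).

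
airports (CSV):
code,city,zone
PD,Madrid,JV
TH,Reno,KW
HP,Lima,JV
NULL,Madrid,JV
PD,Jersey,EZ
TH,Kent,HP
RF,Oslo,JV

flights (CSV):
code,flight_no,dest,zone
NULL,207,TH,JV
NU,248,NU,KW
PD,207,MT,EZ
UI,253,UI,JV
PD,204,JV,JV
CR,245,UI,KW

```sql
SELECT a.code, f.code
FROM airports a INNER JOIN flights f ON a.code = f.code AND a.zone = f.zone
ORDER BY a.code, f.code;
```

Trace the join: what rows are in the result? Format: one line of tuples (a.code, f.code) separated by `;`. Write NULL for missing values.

(PD, PD); (PD, PD)

INNER JOIN keeps only pairs where the ON condition holds.
Matching on a.code = f.code AND a.zone = f.zone. A NULL in a compared column never satisfies the condition.
- a (code=PD, zone=JV) pairs with 1 row(s) of f.
- a (code=TH, zone=KW) has no partner → excluded.
- a (code=HP, zone=JV) has no partner → excluded.
- a (code=NULL, zone=JV) has no partner → excluded.
- a (code=PD, zone=EZ) pairs with 1 row(s) of f.
- a (code=TH, zone=HP) has no partner → excluded.
- a (code=RF, zone=JV) has no partner → excluded.
After projecting and ordering:
a.code | f.code
PD | PD
PD | PD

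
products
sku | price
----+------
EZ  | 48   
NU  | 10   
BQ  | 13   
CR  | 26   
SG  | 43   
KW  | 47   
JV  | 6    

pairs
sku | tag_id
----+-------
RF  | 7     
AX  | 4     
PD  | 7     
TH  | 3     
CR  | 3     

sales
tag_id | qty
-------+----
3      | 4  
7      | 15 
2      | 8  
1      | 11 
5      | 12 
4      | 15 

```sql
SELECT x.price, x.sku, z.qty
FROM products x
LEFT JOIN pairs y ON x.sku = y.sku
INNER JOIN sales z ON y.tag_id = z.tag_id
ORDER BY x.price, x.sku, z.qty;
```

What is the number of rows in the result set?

1

Evaluate left to right. First `products x LEFT JOIN pairs y` on sku: 7 row(s).
Then INNER JOIN `sales z` on tag_id: keep only rows whose y.tag_id appears in z.
Result: 1 row(s).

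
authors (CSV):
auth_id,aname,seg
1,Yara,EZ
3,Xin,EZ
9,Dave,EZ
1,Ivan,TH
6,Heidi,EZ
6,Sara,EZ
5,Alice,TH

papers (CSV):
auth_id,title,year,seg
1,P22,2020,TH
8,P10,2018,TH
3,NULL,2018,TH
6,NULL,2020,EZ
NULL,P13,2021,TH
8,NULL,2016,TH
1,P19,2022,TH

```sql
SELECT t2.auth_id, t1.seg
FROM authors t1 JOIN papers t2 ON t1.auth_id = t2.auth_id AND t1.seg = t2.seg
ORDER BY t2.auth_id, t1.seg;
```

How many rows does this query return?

4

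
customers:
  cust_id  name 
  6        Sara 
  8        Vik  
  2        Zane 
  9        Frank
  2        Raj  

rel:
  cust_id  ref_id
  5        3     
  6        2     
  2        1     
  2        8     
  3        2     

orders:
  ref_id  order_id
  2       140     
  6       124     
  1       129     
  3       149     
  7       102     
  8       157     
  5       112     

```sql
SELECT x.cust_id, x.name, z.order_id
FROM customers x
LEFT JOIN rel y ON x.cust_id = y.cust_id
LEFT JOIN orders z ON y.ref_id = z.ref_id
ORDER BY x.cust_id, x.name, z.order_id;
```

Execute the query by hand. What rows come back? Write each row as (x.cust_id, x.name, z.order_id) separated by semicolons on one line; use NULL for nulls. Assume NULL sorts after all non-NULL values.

(2, Raj, 129); (2, Raj, 157); (2, Zane, 129); (2, Zane, 157); (6, Sara, 140); (8, Vik, NULL); (9, Frank, NULL)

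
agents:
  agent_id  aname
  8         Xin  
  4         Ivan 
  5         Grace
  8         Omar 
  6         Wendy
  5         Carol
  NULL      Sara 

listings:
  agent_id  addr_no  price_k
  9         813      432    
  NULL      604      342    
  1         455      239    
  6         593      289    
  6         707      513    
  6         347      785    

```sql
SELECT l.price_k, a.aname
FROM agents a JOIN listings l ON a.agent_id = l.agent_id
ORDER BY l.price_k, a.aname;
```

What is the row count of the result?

INNER JOIN keeps only pairs where the ON condition holds.
Matching on a.agent_id = l.agent_id. A NULL in a compared column never satisfies the condition.
- a[0] agent_id=8 → no match; dropped.
- a[1] agent_id=4 → no match; dropped.
- a[2] agent_id=5 → no match; dropped.
- a[3] agent_id=8 → no match; dropped.
- a[4] agent_id=6 → 3 match(es) in l → 3 row(s).
- a[5] agent_id=5 → no match; dropped.
- a[6] agent_id=NULL → no match; dropped.
Total: 3 rows.

3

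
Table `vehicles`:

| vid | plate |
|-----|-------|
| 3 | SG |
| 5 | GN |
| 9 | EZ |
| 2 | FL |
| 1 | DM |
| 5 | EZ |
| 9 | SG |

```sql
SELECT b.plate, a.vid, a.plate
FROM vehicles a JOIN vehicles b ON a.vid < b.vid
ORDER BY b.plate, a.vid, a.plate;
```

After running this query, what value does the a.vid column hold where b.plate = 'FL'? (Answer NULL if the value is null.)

1

INNER JOIN keeps only pairs where the ON condition holds.
Matching on a.vid < b.vid.
Matched pairs: 19.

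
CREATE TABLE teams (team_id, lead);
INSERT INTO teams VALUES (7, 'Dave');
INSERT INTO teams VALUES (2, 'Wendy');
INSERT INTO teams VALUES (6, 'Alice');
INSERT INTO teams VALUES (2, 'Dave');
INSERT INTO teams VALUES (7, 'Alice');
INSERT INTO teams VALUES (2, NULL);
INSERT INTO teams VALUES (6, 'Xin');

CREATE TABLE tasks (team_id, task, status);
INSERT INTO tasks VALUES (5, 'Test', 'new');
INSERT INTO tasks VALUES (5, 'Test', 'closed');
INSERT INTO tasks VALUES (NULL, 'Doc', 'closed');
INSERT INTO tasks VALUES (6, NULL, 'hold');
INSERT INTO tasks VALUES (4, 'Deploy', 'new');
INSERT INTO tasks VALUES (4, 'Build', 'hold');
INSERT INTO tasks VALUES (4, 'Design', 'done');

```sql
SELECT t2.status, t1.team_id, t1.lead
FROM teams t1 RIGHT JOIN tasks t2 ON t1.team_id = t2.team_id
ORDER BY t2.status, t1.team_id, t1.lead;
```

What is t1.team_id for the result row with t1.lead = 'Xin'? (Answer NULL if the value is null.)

6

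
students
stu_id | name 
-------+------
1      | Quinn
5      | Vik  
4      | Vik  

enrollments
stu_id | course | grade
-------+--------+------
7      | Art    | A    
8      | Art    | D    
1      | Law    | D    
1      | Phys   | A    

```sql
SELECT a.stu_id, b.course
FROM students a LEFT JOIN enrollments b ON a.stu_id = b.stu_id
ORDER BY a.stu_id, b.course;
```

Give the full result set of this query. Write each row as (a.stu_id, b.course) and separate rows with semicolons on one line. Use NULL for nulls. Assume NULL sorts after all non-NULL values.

(1, Law); (1, Phys); (4, NULL); (5, NULL)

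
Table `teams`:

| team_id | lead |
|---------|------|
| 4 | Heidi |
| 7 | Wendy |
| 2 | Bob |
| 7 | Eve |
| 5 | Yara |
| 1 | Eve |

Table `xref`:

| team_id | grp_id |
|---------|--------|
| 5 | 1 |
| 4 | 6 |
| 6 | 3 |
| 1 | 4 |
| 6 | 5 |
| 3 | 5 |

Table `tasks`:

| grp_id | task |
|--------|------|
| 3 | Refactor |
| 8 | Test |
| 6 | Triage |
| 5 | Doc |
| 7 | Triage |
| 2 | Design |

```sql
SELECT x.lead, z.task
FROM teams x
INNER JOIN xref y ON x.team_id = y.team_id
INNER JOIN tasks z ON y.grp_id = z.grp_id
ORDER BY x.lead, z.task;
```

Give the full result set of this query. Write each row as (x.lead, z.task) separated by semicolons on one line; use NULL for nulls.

Evaluate left to right. First `teams x INNER JOIN xref y` on team_id: 3 row(s).
Then INNER JOIN `tasks z` on grp_id: keep only rows whose y.grp_id appears in z.

(Heidi, Triage)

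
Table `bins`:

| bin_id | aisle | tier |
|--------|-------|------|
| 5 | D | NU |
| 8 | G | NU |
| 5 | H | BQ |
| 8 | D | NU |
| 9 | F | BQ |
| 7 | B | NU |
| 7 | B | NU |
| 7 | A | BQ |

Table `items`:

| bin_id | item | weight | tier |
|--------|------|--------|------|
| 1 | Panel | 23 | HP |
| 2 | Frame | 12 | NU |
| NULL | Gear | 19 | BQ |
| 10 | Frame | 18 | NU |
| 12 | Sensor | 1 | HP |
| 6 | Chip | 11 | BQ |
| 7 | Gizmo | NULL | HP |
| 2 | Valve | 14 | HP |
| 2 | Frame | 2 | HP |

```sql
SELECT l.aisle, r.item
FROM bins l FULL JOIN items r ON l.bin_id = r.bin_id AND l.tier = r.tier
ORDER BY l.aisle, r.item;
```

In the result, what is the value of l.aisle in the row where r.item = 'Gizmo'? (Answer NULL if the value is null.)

FULL OUTER JOIN keeps every row from both sides; unmatched rows get NULL for the other side's columns.
Matching on l.bin_id = r.bin_id AND l.tier = r.tier. A NULL in a compared column never satisfies the condition.
- l[0] bin_id=5, tier=NU → no match; kept with NULLs on the r side.
- l[1] bin_id=8, tier=NU → no match; kept with NULLs on the r side.
- l[2] bin_id=5, tier=BQ → no match; kept with NULLs on the r side.
- l[3] bin_id=8, tier=NU → no match; kept with NULLs on the r side.
- l[4] bin_id=9, tier=BQ → no match; kept with NULLs on the r side.
- l[5] bin_id=7, tier=NU → no match; kept with NULLs on the r side.
- l[6] bin_id=7, tier=NU → no match; kept with NULLs on the r side.
- l[7] bin_id=7, tier=BQ → no match; kept with NULLs on the r side.
- plus 9 unmatched r row(s), each kept with NULL l columns.

NULL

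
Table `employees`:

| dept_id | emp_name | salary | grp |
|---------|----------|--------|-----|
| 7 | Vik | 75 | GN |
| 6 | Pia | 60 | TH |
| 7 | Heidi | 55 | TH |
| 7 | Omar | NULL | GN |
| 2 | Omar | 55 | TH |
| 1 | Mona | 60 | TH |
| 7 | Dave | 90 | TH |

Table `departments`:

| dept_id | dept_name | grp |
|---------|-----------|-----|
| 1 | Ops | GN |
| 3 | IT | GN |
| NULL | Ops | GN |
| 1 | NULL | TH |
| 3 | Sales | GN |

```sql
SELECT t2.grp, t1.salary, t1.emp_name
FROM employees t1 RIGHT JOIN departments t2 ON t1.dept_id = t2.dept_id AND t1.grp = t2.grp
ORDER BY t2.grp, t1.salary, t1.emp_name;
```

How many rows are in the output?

5

RIGHT JOIN keeps every row from `departments`; unmatched rows get NULL for `employees`'s columns.
Matching on t1.dept_id = t2.dept_id AND t1.grp = t2.grp. A NULL in a compared column never satisfies the condition.
- t1[0] dept_id=7, grp=GN → no match.
- t1[1] dept_id=6, grp=TH → no match.
- t1[2] dept_id=7, grp=TH → no match.
- t1[3] dept_id=7, grp=GN → no match.
- t1[4] dept_id=2, grp=TH → no match.
- t1[5] dept_id=1, grp=TH → 1 match(es) in t2 → 1 row(s).
- t1[6] dept_id=7, grp=TH → no match.
- 4 t2 row(s) had no t1 match → kept, t1 columns NULL.
Total: 1 matched + 4 padded = 5 rows.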